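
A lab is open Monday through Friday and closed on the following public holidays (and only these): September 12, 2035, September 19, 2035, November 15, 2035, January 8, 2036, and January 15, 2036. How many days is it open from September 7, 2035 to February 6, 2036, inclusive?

104

September 7, 2035 is a Friday.
That's 153 days from start to end, counting both.
153 = 7 × 21 + 6, so there are 21 full weeks plus 6 extra days.
Each full week contributes 5 weekdays (Mon–Fri): 21 × 5 = 105.
The 6 extra days are Fri, Sat, Sun, Mon, Tue, Wed — 4 of them qualify.
Total: 105 + 4 = 109.
Holidays: September 12, 2035 (Wed); September 19, 2035 (Wed); November 15, 2035 (Thu); January 8, 2036 (Tue); January 15, 2036 (Tue).
All 5 holidays fall on weekdays, so subtract 5.
Business days: 109 − 5 = 104.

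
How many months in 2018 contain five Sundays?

4

A month has five Sundays exactly when Sunday falls within its first (length − 28) days.
Jan: 31 days, starts Mon → 5 of Mon, Tue, Wed
Feb: 28 days, starts Thu → 5 of (none)
Mar: 31 days, starts Thu → 5 of Thu, Fri, Sat
Apr: 30 days, starts Sun → 5 of Sun, Mon ✓
May: 31 days, starts Tue → 5 of Tue, Wed, Thu
Jun: 30 days, starts Fri → 5 of Fri, Sat
Jul: 31 days, starts Sun → 5 of Sun, Mon, Tue ✓
Aug: 31 days, starts Wed → 5 of Wed, Thu, Fri
Sep: 30 days, starts Sat → 5 of Sat, Sun ✓
Oct: 31 days, starts Mon → 5 of Mon, Tue, Wed
Nov: 30 days, starts Thu → 5 of Thu, Fri
Dec: 31 days, starts Sat → 5 of Sat, Sun, Mon ✓
Months with five Sundays: Apr, Jul, Sep, Dec.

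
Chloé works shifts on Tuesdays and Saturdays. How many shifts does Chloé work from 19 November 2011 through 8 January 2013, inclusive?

19 November 2011 is a Saturday.
The range spans 417 days (inclusive of both endpoints).
417 = 7 × 59 + 4, so there are 59 full weeks plus 4 extra days.
Each full week contributes 2 days from the set (Tue, Sat): 59 × 2 = 118.
The 4 extra days are Sat, Sun, Mon, Tue — 2 of them qualify.
Total: 118 + 2 = 120.

120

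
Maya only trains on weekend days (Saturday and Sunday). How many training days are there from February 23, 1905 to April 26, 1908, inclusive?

February 23, 1905 is a Thursday.
That's 1159 days from start to end, counting both.
1159 = 7 × 165 + 4, so there are 165 full weeks plus 4 extra days.
Each full week contributes 2 weekend days (Sat, Sun): 165 × 2 = 330.
The 4 extra days are Thursday, Friday, Saturday, Sunday — 2 of them qualify.
Total: 330 + 2 = 332.

332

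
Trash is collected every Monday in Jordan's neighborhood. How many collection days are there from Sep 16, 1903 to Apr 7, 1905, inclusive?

81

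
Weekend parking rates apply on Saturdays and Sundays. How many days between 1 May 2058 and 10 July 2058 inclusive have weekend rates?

20

1 May 2058 is a Wednesday.
That's 71 days from start to end, counting both.
71 = 7 × 10 + 1, so there are 10 full weeks plus 1 extra day.
Each full week contributes 2 weekend days (Sat, Sun): 10 × 2 = 20.
The 1 extra day is Wed — none qualify.
Total: 20 + 0 = 20.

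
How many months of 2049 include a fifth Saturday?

A month has five Saturdays exactly when Saturday falls within its first (length − 28) days.
Jan: 31 days, starts Fri → 5 of Fri, Sat, Sun ✓
Feb: 28 days, starts Mon → 5 of (none)
Mar: 31 days, starts Mon → 5 of Mon, Tue, Wed
Apr: 30 days, starts Thu → 5 of Thu, Fri
May: 31 days, starts Sat → 5 of Sat, Sun, Mon ✓
Jun: 30 days, starts Tue → 5 of Tue, Wed
Jul: 31 days, starts Thu → 5 of Thu, Fri, Sat ✓
Aug: 31 days, starts Sun → 5 of Sun, Mon, Tue
Sep: 30 days, starts Wed → 5 of Wed, Thu
Oct: 31 days, starts Fri → 5 of Fri, Sat, Sun ✓
Nov: 30 days, starts Mon → 5 of Mon, Tue
Dec: 31 days, starts Wed → 5 of Wed, Thu, Fri
Months with five Saturdays: Jan, May, Jul, Oct.

4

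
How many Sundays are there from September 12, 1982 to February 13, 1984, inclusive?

75 Sundays

September 12, 1982 is a Sunday.
The range spans 520 days (inclusive of both endpoints).
520 = 7 × 74 + 2, so there are 74 full weeks plus 2 extra days.
Each full week contributes one Sunday: 74 so far.
The 2 extra days are Sun, Mon — 1 of them qualifies.
Total: 74 + 1 = 75.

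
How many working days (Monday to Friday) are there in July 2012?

22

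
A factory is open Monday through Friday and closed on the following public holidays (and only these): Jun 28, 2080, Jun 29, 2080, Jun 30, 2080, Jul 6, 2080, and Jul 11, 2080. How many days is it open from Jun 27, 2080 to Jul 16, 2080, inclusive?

12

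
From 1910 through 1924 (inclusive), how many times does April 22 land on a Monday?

Day of week of April 22 in each year:
1910: Fri, 1911: Sat, 1912: Mon ✓, 1913: Tue, 1914: Wed, 1915: Thu, 1916: Sat, 1917: Sun, 1918: Mon ✓, 1919: Tue, 1920: Thu, 1921: Fri, 1922: Sat, 1923: Sun, 1924: Tue
Mondays: 1912, 1918.

2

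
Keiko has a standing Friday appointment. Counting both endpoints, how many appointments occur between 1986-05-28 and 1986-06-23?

4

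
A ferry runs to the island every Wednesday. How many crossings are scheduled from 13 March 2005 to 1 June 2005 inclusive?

13 March 2005 is a Sunday.
From 13 March 2005 to 1 June 2005 is 81 days inclusive.
81 = 7 × 11 + 4, so there are 11 full weeks plus 4 extra days.
Each full week contributes one Wednesday: 11 so far.
The 4 extra days are Sun, Mon, Tue, Wed — 1 of them qualifies.
Total: 11 + 1 = 12.

12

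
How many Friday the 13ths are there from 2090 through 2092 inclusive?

5

Friday-the-13ths by year:
2090: Jan, Oct
2091: Apr, Jul
2092: Jun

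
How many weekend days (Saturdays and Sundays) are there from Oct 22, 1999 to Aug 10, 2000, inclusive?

Oct 22, 1999 is a Friday.
From Oct 22, 1999 to Aug 10, 2000 is 294 days inclusive.
294 = 7 × 42, so the span is exactly 42 full weeks.
Each full week contributes 2 weekend days (Sat, Sun): 42 × 2 = 84.
Total: 84.

84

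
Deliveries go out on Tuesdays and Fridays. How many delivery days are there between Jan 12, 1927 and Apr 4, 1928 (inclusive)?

Jan 12, 1927 is a Wednesday.
From Jan 12, 1927 to Apr 4, 1928 is 449 days inclusive.
449 = 7 × 64 + 1, so there are 64 full weeks plus 1 extra day.
Each full week contributes 2 days from the set (Tue, Fri): 64 × 2 = 128.
The 1 extra day is Wed — none qualify.
Total: 128 + 0 = 128.

128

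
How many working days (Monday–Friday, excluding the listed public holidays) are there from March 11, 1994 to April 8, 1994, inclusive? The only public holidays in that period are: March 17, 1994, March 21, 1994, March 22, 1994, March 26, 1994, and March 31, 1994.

17 working days

March 11, 1994 is a Friday.
From March 11, 1994 to April 8, 1994 is 29 days inclusive.
29 = 7 × 4 + 1, so there are 4 full weeks plus 1 extra day.
Each full week contributes 5 weekdays (Mon–Fri): 4 × 5 = 20.
The 1 extra day is Fri — 1 of them qualifies.
Total: 20 + 1 = 21.
Holidays: March 17, 1994 (Thu); March 21, 1994 (Mon); March 22, 1994 (Tue); March 26, 1994 (Sat); March 31, 1994 (Thu).
4 of the 5 holidays fall on weekdays; the rest are weekends and were already excluded.
Business days: 21 − 4 = 17.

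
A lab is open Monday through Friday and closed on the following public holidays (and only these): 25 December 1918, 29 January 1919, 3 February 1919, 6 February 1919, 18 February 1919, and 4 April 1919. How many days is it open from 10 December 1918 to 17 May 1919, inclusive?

10 December 1918 is a Tuesday.
The range spans 159 days (inclusive of both endpoints).
159 = 7 × 22 + 5, so there are 22 full weeks plus 5 extra days.
Each full week contributes 5 weekdays (Mon–Fri): 22 × 5 = 110.
The 5 extra days are Tue, Wed, Thu, Fri, Sat — 4 of them qualify.
Total: 110 + 4 = 114.
Holidays: 25 December 1918 (Wed); 29 January 1919 (Wed); 3 February 1919 (Mon); 6 February 1919 (Thu); 18 February 1919 (Tue); 4 April 1919 (Fri).
All 6 holidays fall on weekdays, so subtract 6.
Business days: 114 − 6 = 108.

108 business days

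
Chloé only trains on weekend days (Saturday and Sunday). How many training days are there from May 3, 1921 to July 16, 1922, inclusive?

126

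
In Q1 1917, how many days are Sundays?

Jan 1, 1917 is a Monday.
That's 90 days from start to end, counting both.
90 = 7 × 12 + 6, so there are 12 full weeks plus 6 extra days.
Each full week contributes one Sunday: 12 so far.
The 6 extra days are Mon, Tue, Wed, Thu, Fri, Sat — none qualify.
Total: 12 + 0 = 12.

12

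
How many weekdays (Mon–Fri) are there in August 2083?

22 weekdays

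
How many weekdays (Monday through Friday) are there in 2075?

261 weekdays

January 1, 2075 is a Tuesday.
That's 365 days from start to end, counting both.
365 = 7 × 52 + 1, so there are 52 full weeks plus 1 extra day.
Each full week contributes 5 weekdays (Mon–Fri): 52 × 5 = 260.
The 1 extra day is Tue — 1 of them qualifies.
Total: 260 + 1 = 261.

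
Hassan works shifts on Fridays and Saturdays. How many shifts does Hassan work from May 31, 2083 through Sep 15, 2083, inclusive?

30

May 31, 2083 is a Monday.
That's 108 days from start to end, counting both.
108 = 7 × 15 + 3, so there are 15 full weeks plus 3 extra days.
Each full week contributes 2 days from the set (Fri, Sat): 15 × 2 = 30.
The 3 extra days are Monday, Tuesday, Wednesday — none qualify.
Total: 30 + 0 = 30.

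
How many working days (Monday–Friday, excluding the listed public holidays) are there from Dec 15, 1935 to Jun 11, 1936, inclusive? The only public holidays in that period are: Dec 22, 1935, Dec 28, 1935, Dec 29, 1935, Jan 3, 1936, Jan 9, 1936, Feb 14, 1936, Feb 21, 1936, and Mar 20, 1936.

124

Dec 15, 1935 is a Sunday.
The range spans 180 days (inclusive of both endpoints).
180 = 7 × 25 + 5, so there are 25 full weeks plus 5 extra days.
Each full week contributes 5 weekdays (Mon–Fri): 25 × 5 = 125.
The 5 extra days are Sunday, Monday, Tuesday, Wednesday, Thursday — 4 of them qualify.
Total: 125 + 4 = 129.
Holidays: Dec 22, 1935 (Sun); Dec 28, 1935 (Sat); Dec 29, 1935 (Sun); Jan 3, 1936 (Fri); Jan 9, 1936 (Thu); Feb 14, 1936 (Fri); Feb 21, 1936 (Fri); Mar 20, 1936 (Fri).
5 of the 8 holidays fall on weekdays; the rest are weekends and were already excluded.
Business days: 129 − 5 = 124.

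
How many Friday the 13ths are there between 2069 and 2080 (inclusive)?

Friday-the-13ths by year:
2069: Sep, Dec
2070: Jun
2071: Feb, Mar, Nov
2072: May
2073: Jan, Oct
2074: Apr, Jul
2075: Sep, Dec
2076: Mar, Nov
2077: Aug
2078: May
2079: Jan, Oct
2080: Sep, Dec

21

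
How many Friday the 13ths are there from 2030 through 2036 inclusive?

11

Friday-the-13ths by year:
2030: Sep, Dec
2031: Jun
2032: Feb, Aug
2033: May
2034: Jan, Oct
2035: Apr, Jul
2036: Jun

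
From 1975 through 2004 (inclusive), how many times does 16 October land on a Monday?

4

Day of week of October 16 in each year:
1975: Thu, 1976: Sat, 1977: Sun, 1978: Mon ✓, 1979: Tue, 1980: Thu, 1981: Fri, 1982: Sat, 1983: Sun, 1984: Tue, 1985: Wed, 1986: Thu, 1987: Fri, 1988: Sun, 1989: Mon ✓, 1990: Tue, 1991: Wed, 1992: Fri, 1993: Sat, 1994: Sun, 1995: Mon ✓, 1996: Wed, 1997: Thu, 1998: Fri, 1999: Sat, 2000: Mon ✓, 2001: Tue, 2002: Wed, 2003: Thu, 2004: Sat
Mondays: 1978, 1989, 1995, 2000.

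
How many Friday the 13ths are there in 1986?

The 13th falls on a Friday when the month's 13th has weekday Fri.
Jan 13 is Mon; Feb 13 is Thu; Mar 13 is Thu; Apr 13 is Sun; May 13 is Tue; Jun 13 is Fri ✓; Jul 13 is Sun; Aug 13 is Wed; Sep 13 is Sat; Oct 13 is Mon; Nov 13 is Thu; Dec 13 is Sat.
Friday the 13ths: Jun.

1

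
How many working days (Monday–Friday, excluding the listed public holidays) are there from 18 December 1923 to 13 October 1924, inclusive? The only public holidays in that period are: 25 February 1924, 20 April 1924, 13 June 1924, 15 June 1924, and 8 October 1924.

212

18 December 1923 is a Tuesday.
The range spans 301 days (inclusive of both endpoints).
301 = 7 × 43, so the span is exactly 43 full weeks.
Each full week contributes 5 weekdays (Mon–Fri): 43 × 5 = 215.
Total: 215.
Holidays: 25 February 1924 (Mon); 20 April 1924 (Sun); 13 June 1924 (Fri); 15 June 1924 (Sun); 8 October 1924 (Wed).
3 of the 5 holidays fall on weekdays; the rest are weekends and were already excluded.
Business days: 215 − 3 = 212.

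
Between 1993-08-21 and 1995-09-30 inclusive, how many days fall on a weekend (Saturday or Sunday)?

1993-08-21 is a Saturday.
The range spans 771 days (inclusive of both endpoints).
771 = 7 × 110 + 1, so there are 110 full weeks plus 1 extra day.
Each full week contributes 2 weekend days (Sat, Sun): 110 × 2 = 220.
The 1 extra day is Sat — 1 of them qualifies.
Total: 220 + 1 = 221.

221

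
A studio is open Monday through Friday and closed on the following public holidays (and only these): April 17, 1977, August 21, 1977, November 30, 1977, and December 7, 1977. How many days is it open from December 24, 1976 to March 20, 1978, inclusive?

December 24, 1976 is a Friday.
That's 452 days from start to end, counting both.
452 = 7 × 64 + 4, so there are 64 full weeks plus 4 extra days.
Each full week contributes 5 weekdays (Mon–Fri): 64 × 5 = 320.
The 4 extra days are Fri, Sat, Sun, Mon — 2 of them qualify.
Total: 320 + 2 = 322.
Holidays: April 17, 1977 (Sun); August 21, 1977 (Sun); November 30, 1977 (Wed); December 7, 1977 (Wed).
2 of the 4 holidays fall on weekdays; the rest are weekends and were already excluded.
Business days: 322 − 2 = 320.

320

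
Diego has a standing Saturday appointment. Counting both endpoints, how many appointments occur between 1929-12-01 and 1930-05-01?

21

1929-12-01 is a Sunday.
The range spans 152 days (inclusive of both endpoints).
152 = 7 × 21 + 5, so there are 21 full weeks plus 5 extra days.
Each full week contributes one Saturday: 21 so far.
The 5 extra days are Sun, Mon, Tue, Wed, Thu — none qualify.
Total: 21 + 0 = 21.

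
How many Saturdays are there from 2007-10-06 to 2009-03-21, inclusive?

77

2007-10-06 is a Saturday.
That's 533 days from start to end, counting both.
533 = 7 × 76 + 1, so there are 76 full weeks plus 1 extra day.
Each full week contributes one Saturday: 76 so far.
The 1 extra day is Saturday — 1 of them qualifies.
Total: 76 + 1 = 77.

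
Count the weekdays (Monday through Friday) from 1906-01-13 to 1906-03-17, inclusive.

45 weekdays

1906-01-13 is a Saturday.
That's 64 days from start to end, counting both.
64 = 7 × 9 + 1, so there are 9 full weeks plus 1 extra day.
Each full week contributes 5 weekdays (Mon–Fri): 9 × 5 = 45.
The 1 extra day is Sat — none qualify.
Total: 45 + 0 = 45.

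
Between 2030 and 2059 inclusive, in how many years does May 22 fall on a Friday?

4

Day of week of May 22 in each year:
2030: Wed, 2031: Thu, 2032: Sat, 2033: Sun, 2034: Mon, 2035: Tue, 2036: Thu, 2037: Fri ✓, 2038: Sat, 2039: Sun, 2040: Tue, 2041: Wed, 2042: Thu, 2043: Fri ✓, 2044: Sun, 2045: Mon, 2046: Tue, 2047: Wed, 2048: Fri ✓, 2049: Sat, 2050: Sun, 2051: Mon, 2052: Wed, 2053: Thu, 2054: Fri ✓, 2055: Sat, 2056: Mon, 2057: Tue, 2058: Wed, 2059: Thu
Fridays: 2037, 2043, 2048, 2054.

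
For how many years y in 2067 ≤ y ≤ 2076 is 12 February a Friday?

Day of week of February 12 in each year:
2067: Sat, 2068: Sun, 2069: Tue, 2070: Wed, 2071: Thu, 2072: Fri ✓, 2073: Sun, 2074: Mon, 2075: Tue, 2076: Wed
Fridays: 2072.

1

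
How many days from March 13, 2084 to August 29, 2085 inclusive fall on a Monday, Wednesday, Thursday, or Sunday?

March 13, 2084 is a Monday.
That's 535 days from start to end, counting both.
535 = 7 × 76 + 3, so there are 76 full weeks plus 3 extra days.
Each full week contributes 4 days from the set (Mon, Wed, Thu, Sun): 76 × 4 = 304.
The 3 extra days are Mon, Tue, Wed — 2 of them qualify.
Total: 304 + 2 = 306.

306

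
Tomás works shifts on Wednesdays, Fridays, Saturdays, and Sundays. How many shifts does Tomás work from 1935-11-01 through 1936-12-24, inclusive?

1935-11-01 is a Friday.
That's 420 days from start to end, counting both.
420 = 7 × 60, so the span is exactly 60 full weeks.
Each full week contributes 4 days from the set (Wed, Fri, Sat, Sun): 60 × 4 = 240.
Total: 240.

240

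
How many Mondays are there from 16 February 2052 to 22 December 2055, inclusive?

201

16 February 2052 is a Friday.
The range spans 1406 days (inclusive of both endpoints).
1406 = 7 × 200 + 6, so there are 200 full weeks plus 6 extra days.
Each full week contributes one Monday: 200 so far.
The 6 extra days are Friday, Saturday, Sunday, Monday, Tuesday, Wednesday — 1 of them qualifies.
Total: 200 + 1 = 201.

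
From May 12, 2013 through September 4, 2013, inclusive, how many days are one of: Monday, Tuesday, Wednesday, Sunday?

68

May 12, 2013 is a Sunday.
From May 12, 2013 to September 4, 2013 is 116 days inclusive.
116 = 7 × 16 + 4, so there are 16 full weeks plus 4 extra days.
Each full week contributes 4 days from the set (Mon, Tue, Wed, Sun): 16 × 4 = 64.
The 4 extra days are Sunday, Monday, Tuesday, Wednesday — 4 of them qualify.
Total: 64 + 4 = 68.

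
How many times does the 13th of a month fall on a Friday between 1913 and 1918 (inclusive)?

Friday-the-13ths by year:
1913: Jun
1914: Feb, Mar, Nov
1915: Aug
1916: Oct
1917: Apr, Jul
1918: Sep, Dec

10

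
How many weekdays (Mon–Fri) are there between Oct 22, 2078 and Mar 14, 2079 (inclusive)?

Oct 22, 2078 is a Saturday.
From Oct 22, 2078 to Mar 14, 2079 is 144 days inclusive.
144 = 7 × 20 + 4, so there are 20 full weeks plus 4 extra days.
Each full week contributes 5 weekdays (Mon–Fri): 20 × 5 = 100.
The 4 extra days are Sat, Sun, Mon, Tue — 2 of them qualify.
Total: 100 + 2 = 102.

102 weekdays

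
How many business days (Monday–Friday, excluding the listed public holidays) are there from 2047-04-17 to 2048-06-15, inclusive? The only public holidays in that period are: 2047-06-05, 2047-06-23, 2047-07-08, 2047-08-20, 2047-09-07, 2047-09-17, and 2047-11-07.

2047-04-17 is a Wednesday.
That's 426 days from start to end, counting both.
426 = 7 × 60 + 6, so there are 60 full weeks plus 6 extra days.
Each full week contributes 5 weekdays (Mon–Fri): 60 × 5 = 300.
The 6 extra days are Wed, Thu, Fri, Sat, Sun, Mon — 4 of them qualify.
Total: 300 + 4 = 304.
Holidays: 2047-06-05 (Wed); 2047-06-23 (Sun); 2047-07-08 (Mon); 2047-08-20 (Tue); 2047-09-07 (Sat); 2047-09-17 (Tue); 2047-11-07 (Thu).
5 of the 7 holidays fall on weekdays; the rest are weekends and were already excluded.
Business days: 304 − 5 = 299.

299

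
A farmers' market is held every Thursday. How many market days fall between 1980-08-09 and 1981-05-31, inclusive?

42

1980-08-09 is a Saturday.
From 1980-08-09 to 1981-05-31 is 296 days inclusive.
296 = 7 × 42 + 2, so there are 42 full weeks plus 2 extra days.
Each full week contributes one Thursday: 42 so far.
The 2 extra days are Saturday, Sunday — none qualify.
Total: 42 + 0 = 42.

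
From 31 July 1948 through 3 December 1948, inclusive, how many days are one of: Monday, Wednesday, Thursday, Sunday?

72

31 July 1948 is a Saturday.
The range spans 126 days (inclusive of both endpoints).
126 = 7 × 18, so the span is exactly 18 full weeks.
Each full week contributes 4 days from the set (Mon, Wed, Thu, Sun): 18 × 4 = 72.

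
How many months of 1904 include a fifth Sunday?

4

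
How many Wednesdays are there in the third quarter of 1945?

13

July 1, 1945 is a Sunday.
From July 1, 1945 to September 30, 1945 is 92 days inclusive.
92 = 7 × 13 + 1, so there are 13 full weeks plus 1 extra day.
Each full week contributes one Wednesday: 13 so far.
The 1 extra day is Sun — none qualify.
Total: 13 + 0 = 13.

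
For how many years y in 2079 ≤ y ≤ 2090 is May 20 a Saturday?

3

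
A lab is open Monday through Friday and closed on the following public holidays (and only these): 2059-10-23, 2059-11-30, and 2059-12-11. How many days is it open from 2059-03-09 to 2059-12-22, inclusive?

204 business days

2059-03-09 is a Sunday.
That's 289 days from start to end, counting both.
289 = 7 × 41 + 2, so there are 41 full weeks plus 2 extra days.
Each full week contributes 5 weekdays (Mon–Fri): 41 × 5 = 205.
The 2 extra days are Sunday, Monday — 1 of them qualifies.
Total: 205 + 1 = 206.
Holidays: 2059-10-23 (Thu); 2059-11-30 (Sun); 2059-12-11 (Thu).
2 of the 3 holidays fall on weekdays; the rest are weekends and were already excluded.
Business days: 206 − 2 = 204.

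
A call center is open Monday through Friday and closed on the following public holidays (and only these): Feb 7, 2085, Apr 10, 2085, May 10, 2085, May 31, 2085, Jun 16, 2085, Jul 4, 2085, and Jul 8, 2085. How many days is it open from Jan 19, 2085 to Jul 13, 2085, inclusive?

121 working days

Jan 19, 2085 is a Friday.
The range spans 176 days (inclusive of both endpoints).
176 = 7 × 25 + 1, so there are 25 full weeks plus 1 extra day.
Each full week contributes 5 weekdays (Mon–Fri): 25 × 5 = 125.
The 1 extra day is Fri — 1 of them qualifies.
Total: 125 + 1 = 126.
Holidays: Feb 7, 2085 (Wed); Apr 10, 2085 (Tue); May 10, 2085 (Thu); May 31, 2085 (Thu); Jun 16, 2085 (Sat); Jul 4, 2085 (Wed); Jul 8, 2085 (Sun).
5 of the 7 holidays fall on weekdays; the rest are weekends and were already excluded.
Business days: 126 − 5 = 121.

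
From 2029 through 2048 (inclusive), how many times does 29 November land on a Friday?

3

Day of week of November 29 in each year:
2029: Thu, 2030: Fri ✓, 2031: Sat, 2032: Mon, 2033: Tue, 2034: Wed, 2035: Thu, 2036: Sat, 2037: Sun, 2038: Mon, 2039: Tue, 2040: Thu, 2041: Fri ✓, 2042: Sat, 2043: Sun, 2044: Tue, 2045: Wed, 2046: Thu, 2047: Fri ✓, 2048: Sun
Fridays: 2030, 2041, 2047.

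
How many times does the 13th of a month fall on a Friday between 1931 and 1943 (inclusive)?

Friday-the-13ths by year:
1931: Feb, Mar, Nov
1932: May
1933: Jan, Oct
1934: Apr, Jul
1935: Sep, Dec
1936: Mar, Nov
1937: Aug
1938: May
1939: Jan, Oct
1940: Sep, Dec
1941: Jun
1942: Feb, Mar, Nov
1943: Aug

23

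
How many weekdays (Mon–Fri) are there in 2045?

1 January 2045 is a Sunday.
That's 365 days from start to end, counting both.
365 = 7 × 52 + 1, so there are 52 full weeks plus 1 extra day.
Each full week contributes 5 weekdays (Mon–Fri): 52 × 5 = 260.
The 1 extra day is Sun — none qualify.
Total: 260 + 0 = 260.

260 weekdays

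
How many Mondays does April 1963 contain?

5

1 April 1963 is a Monday.
That's 30 days from start to end, counting both.
30 = 7 × 4 + 2, so there are 4 full weeks plus 2 extra days.
Each full week contributes one Monday: 4 so far.
The 2 extra days are Mon, Tue — 1 of them qualifies.
Total: 4 + 1 = 5.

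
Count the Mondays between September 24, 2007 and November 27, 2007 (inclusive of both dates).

September 24, 2007 is a Monday.
The range spans 65 days (inclusive of both endpoints).
65 = 7 × 9 + 2, so there are 9 full weeks plus 2 extra days.
Each full week contributes one Monday: 9 so far.
The 2 extra days are Mon, Tue — 1 of them qualifies.
Total: 9 + 1 = 10.

10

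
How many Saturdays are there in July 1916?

5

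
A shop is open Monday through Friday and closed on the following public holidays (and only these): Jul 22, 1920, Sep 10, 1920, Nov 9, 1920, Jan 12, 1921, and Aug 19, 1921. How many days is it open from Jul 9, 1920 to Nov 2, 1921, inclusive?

339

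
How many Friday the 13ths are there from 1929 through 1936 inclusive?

15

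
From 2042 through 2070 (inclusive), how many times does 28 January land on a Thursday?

4

Day of week of January 28 in each year:
2042: Tue, 2043: Wed, 2044: Thu ✓, 2045: Sat, 2046: Sun, 2047: Mon, 2048: Tue, 2049: Thu ✓, 2050: Fri, 2051: Sat, 2052: Sun, 2053: Tue, 2054: Wed, 2055: Thu ✓, 2056: Fri, 2057: Sun, 2058: Mon, 2059: Tue, 2060: Wed, 2061: Fri, 2062: Sat, 2063: Sun, 2064: Mon, 2065: Wed, 2066: Thu ✓, 2067: Fri, 2068: Sat, 2069: Mon, 2070: Tue
Thursdays: 2044, 2049, 2055, 2066.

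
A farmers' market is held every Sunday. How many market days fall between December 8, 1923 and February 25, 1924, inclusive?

December 8, 1923 is a Saturday.
That's 80 days from start to end, counting both.
80 = 7 × 11 + 3, so there are 11 full weeks plus 3 extra days.
Each full week contributes one Sunday: 11 so far.
The 3 extra days are Sat, Sun, Mon — 1 of them qualifies.
Total: 11 + 1 = 12.

12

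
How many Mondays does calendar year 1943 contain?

52

January 1, 1943 is a Friday.
From January 1, 1943 to December 31, 1943 is 365 days inclusive.
365 = 7 × 52 + 1, so there are 52 full weeks plus 1 extra day.
Each full week contributes one Monday: 52 so far.
The 1 extra day is Friday — none qualify.
Total: 52 + 0 = 52.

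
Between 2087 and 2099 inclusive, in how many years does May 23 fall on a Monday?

2

Day of week of May 23 in each year:
2087: Fri, 2088: Sun, 2089: Mon ✓, 2090: Tue, 2091: Wed, 2092: Fri, 2093: Sat, 2094: Sun, 2095: Mon ✓, 2096: Wed, 2097: Thu, 2098: Fri, 2099: Sat
Mondays: 2089, 2095.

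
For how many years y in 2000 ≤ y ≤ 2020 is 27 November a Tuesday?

4

Day of week of November 27 in each year:
2000: Mon, 2001: Tue ✓, 2002: Wed, 2003: Thu, 2004: Sat, 2005: Sun, 2006: Mon, 2007: Tue ✓, 2008: Thu, 2009: Fri, 2010: Sat, 2011: Sun, 2012: Tue ✓, 2013: Wed, 2014: Thu, 2015: Fri, 2016: Sun, 2017: Mon, 2018: Tue ✓, 2019: Wed, 2020: Fri
Tuesdays: 2001, 2007, 2012, 2018.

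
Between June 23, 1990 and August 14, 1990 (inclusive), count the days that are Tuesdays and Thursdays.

15

June 23, 1990 is a Saturday.
From June 23, 1990 to August 14, 1990 is 53 days inclusive.
53 = 7 × 7 + 4, so there are 7 full weeks plus 4 extra days.
Each full week contributes 2 days from the set (Tue, Thu): 7 × 2 = 14.
The 4 extra days are Saturday, Sunday, Monday, Tuesday — 1 of them qualifies.
Total: 14 + 1 = 15.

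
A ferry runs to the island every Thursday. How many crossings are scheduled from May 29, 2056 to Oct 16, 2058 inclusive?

May 29, 2056 is a Monday.
The range spans 871 days (inclusive of both endpoints).
871 = 7 × 124 + 3, so there are 124 full weeks plus 3 extra days.
Each full week contributes one Thursday: 124 so far.
The 3 extra days are Monday, Tuesday, Wednesday — none qualify.
Total: 124 + 0 = 124.

124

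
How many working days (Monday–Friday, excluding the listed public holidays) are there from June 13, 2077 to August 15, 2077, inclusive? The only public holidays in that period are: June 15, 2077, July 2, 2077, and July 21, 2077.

June 13, 2077 is a Sunday.
From June 13, 2077 to August 15, 2077 is 64 days inclusive.
64 = 7 × 9 + 1, so there are 9 full weeks plus 1 extra day.
Each full week contributes 5 weekdays (Mon–Fri): 9 × 5 = 45.
The 1 extra day is Sun — none qualify.
Total: 45 + 0 = 45.
Holidays: June 15, 2077 (Tue); July 2, 2077 (Fri); July 21, 2077 (Wed).
All 3 holidays fall on weekdays, so subtract 3.
Business days: 45 − 3 = 42.

42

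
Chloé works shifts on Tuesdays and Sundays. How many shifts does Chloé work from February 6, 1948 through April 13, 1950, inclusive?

228

February 6, 1948 is a Friday.
The range spans 798 days (inclusive of both endpoints).
798 = 7 × 114, so the span is exactly 114 full weeks.
Each full week contributes 2 days from the set (Tue, Sun): 114 × 2 = 228.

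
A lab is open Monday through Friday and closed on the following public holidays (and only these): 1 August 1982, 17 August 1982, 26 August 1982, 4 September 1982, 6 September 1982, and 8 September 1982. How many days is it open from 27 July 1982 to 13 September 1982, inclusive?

31

27 July 1982 is a Tuesday.
From 27 July 1982 to 13 September 1982 is 49 days inclusive.
49 = 7 × 7, so the span is exactly 7 full weeks.
Each full week contributes 5 weekdays (Mon–Fri): 7 × 5 = 35.
Holidays: 1 August 1982 (Sun); 17 August 1982 (Tue); 26 August 1982 (Thu); 4 September 1982 (Sat); 6 September 1982 (Mon); 8 September 1982 (Wed).
4 of the 6 holidays fall on weekdays; the rest are weekends and were already excluded.
Business days: 35 − 4 = 31.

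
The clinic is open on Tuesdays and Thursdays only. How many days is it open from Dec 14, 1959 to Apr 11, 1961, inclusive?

139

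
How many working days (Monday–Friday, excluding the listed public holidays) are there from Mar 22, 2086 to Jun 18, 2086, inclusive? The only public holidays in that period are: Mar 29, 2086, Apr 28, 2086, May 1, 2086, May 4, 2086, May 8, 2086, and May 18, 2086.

60

Mar 22, 2086 is a Friday.
From Mar 22, 2086 to Jun 18, 2086 is 89 days inclusive.
89 = 7 × 12 + 5, so there are 12 full weeks plus 5 extra days.
Each full week contributes 5 weekdays (Mon–Fri): 12 × 5 = 60.
The 5 extra days are Friday, Saturday, Sunday, Monday, Tuesday — 3 of them qualify.
Total: 60 + 3 = 63.
Holidays: Mar 29, 2086 (Fri); Apr 28, 2086 (Sun); May 1, 2086 (Wed); May 4, 2086 (Sat); May 8, 2086 (Wed); May 18, 2086 (Sat).
3 of the 6 holidays fall on weekdays; the rest are weekends and were already excluded.
Business days: 63 − 3 = 60.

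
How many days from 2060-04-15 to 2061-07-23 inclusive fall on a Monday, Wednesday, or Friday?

199

2060-04-15 is a Thursday.
The range spans 465 days (inclusive of both endpoints).
465 = 7 × 66 + 3, so there are 66 full weeks plus 3 extra days.
Each full week contributes 3 days from the set (Mon, Wed, Fri): 66 × 3 = 198.
The 3 extra days are Thu, Fri, Sat — 1 of them qualifies.
Total: 198 + 1 = 199.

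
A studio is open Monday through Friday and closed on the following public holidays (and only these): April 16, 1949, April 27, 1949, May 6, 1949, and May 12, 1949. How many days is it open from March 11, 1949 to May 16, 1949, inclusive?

March 11, 1949 is a Friday.
From March 11, 1949 to May 16, 1949 is 67 days inclusive.
67 = 7 × 9 + 4, so there are 9 full weeks plus 4 extra days.
Each full week contributes 5 weekdays (Mon–Fri): 9 × 5 = 45.
The 4 extra days are Fri, Sat, Sun, Mon — 2 of them qualify.
Total: 45 + 2 = 47.
Holidays: April 16, 1949 (Sat); April 27, 1949 (Wed); May 6, 1949 (Fri); May 12, 1949 (Thu).
3 of the 4 holidays fall on weekdays; the rest are weekends and were already excluded.
Business days: 47 − 3 = 44.

44 working days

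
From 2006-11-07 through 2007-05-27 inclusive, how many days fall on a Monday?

28 Mondays

2006-11-07 is a Tuesday.
From 2006-11-07 to 2007-05-27 is 202 days inclusive.
202 = 7 × 28 + 6, so there are 28 full weeks plus 6 extra days.
Each full week contributes one Monday: 28 so far.
The 6 extra days are Tuesday, Wednesday, Thursday, Friday, Saturday, Sunday — none qualify.
Total: 28 + 0 = 28.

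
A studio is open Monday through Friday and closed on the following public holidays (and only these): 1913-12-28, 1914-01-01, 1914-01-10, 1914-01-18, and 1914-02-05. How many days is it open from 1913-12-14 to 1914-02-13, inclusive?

43 working days

1913-12-14 is a Sunday.
The range spans 62 days (inclusive of both endpoints).
62 = 7 × 8 + 6, so there are 8 full weeks plus 6 extra days.
Each full week contributes 5 weekdays (Mon–Fri): 8 × 5 = 40.
The 6 extra days are Sun, Mon, Tue, Wed, Thu, Fri — 5 of them qualify.
Total: 40 + 5 = 45.
Holidays: 1913-12-28 (Sun); 1914-01-01 (Thu); 1914-01-10 (Sat); 1914-01-18 (Sun); 1914-02-05 (Thu).
2 of the 5 holidays fall on weekdays; the rest are weekends and were already excluded.
Business days: 45 − 2 = 43.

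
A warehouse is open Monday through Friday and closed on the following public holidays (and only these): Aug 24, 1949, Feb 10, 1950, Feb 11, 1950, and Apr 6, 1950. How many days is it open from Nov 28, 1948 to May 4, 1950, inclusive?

371 business days

Nov 28, 1948 is a Sunday.
From Nov 28, 1948 to May 4, 1950 is 523 days inclusive.
523 = 7 × 74 + 5, so there are 74 full weeks plus 5 extra days.
Each full week contributes 5 weekdays (Mon–Fri): 74 × 5 = 370.
The 5 extra days are Sunday, Monday, Tuesday, Wednesday, Thursday — 4 of them qualify.
Total: 370 + 4 = 374.
Holidays: Aug 24, 1949 (Wed); Feb 10, 1950 (Fri); Feb 11, 1950 (Sat); Apr 6, 1950 (Thu).
3 of the 4 holidays fall on weekdays; the rest are weekends and were already excluded.
Business days: 374 − 3 = 371.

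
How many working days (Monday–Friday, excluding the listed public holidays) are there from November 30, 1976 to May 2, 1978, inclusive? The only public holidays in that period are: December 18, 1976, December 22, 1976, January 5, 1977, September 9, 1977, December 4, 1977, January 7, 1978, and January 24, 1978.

367 working days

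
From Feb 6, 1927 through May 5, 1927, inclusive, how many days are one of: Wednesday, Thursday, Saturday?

38

Feb 6, 1927 is a Sunday.
From Feb 6, 1927 to May 5, 1927 is 89 days inclusive.
89 = 7 × 12 + 5, so there are 12 full weeks plus 5 extra days.
Each full week contributes 3 days from the set (Wed, Thu, Sat): 12 × 3 = 36.
The 5 extra days are Sunday, Monday, Tuesday, Wednesday, Thursday — 2 of them qualify.
Total: 36 + 2 = 38.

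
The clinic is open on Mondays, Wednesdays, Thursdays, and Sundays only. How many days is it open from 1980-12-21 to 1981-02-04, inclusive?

27

1980-12-21 is a Sunday.
The range spans 46 days (inclusive of both endpoints).
46 = 7 × 6 + 4, so there are 6 full weeks plus 4 extra days.
Each full week contributes 4 days from the set (Mon, Wed, Thu, Sun): 6 × 4 = 24.
The 4 extra days are Sun, Mon, Tue, Wed — 3 of them qualify.
Total: 24 + 3 = 27.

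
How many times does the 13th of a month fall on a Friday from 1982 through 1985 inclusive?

7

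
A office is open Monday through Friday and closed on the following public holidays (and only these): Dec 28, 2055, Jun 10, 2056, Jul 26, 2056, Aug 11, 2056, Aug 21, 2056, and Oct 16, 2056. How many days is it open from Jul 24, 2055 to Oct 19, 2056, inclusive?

319 working days

Jul 24, 2055 is a Saturday.
From Jul 24, 2055 to Oct 19, 2056 is 454 days inclusive.
454 = 7 × 64 + 6, so there are 64 full weeks plus 6 extra days.
Each full week contributes 5 weekdays (Mon–Fri): 64 × 5 = 320.
The 6 extra days are Saturday, Sunday, Monday, Tuesday, Wednesday, Thursday — 4 of them qualify.
Total: 320 + 4 = 324.
Holidays: Dec 28, 2055 (Tue); Jun 10, 2056 (Sat); Jul 26, 2056 (Wed); Aug 11, 2056 (Fri); Aug 21, 2056 (Mon); Oct 16, 2056 (Mon).
5 of the 6 holidays fall on weekdays; the rest are weekends and were already excluded.
Business days: 324 − 5 = 319.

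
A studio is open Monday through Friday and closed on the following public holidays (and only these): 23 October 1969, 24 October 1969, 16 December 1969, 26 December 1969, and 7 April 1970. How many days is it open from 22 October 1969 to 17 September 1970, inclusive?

22 October 1969 is a Wednesday.
The range spans 331 days (inclusive of both endpoints).
331 = 7 × 47 + 2, so there are 47 full weeks plus 2 extra days.
Each full week contributes 5 weekdays (Mon–Fri): 47 × 5 = 235.
The 2 extra days are Wednesday, Thursday — 2 of them qualify.
Total: 235 + 2 = 237.
Holidays: 23 October 1969 (Thu); 24 October 1969 (Fri); 16 December 1969 (Tue); 26 December 1969 (Fri); 7 April 1970 (Tue).
All 5 holidays fall on weekdays, so subtract 5.
Business days: 237 − 5 = 232.

232 working days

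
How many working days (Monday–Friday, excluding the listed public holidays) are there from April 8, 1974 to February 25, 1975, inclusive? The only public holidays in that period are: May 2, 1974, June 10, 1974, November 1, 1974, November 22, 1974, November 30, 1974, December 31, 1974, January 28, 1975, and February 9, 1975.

April 8, 1974 is a Monday.
From April 8, 1974 to February 25, 1975 is 324 days inclusive.
324 = 7 × 46 + 2, so there are 46 full weeks plus 2 extra days.
Each full week contributes 5 weekdays (Mon–Fri): 46 × 5 = 230.
The 2 extra days are Monday, Tuesday — 2 of them qualify.
Total: 230 + 2 = 232.
Holidays: May 2, 1974 (Thu); June 10, 1974 (Mon); November 1, 1974 (Fri); November 22, 1974 (Fri); November 30, 1974 (Sat); December 31, 1974 (Tue); January 28, 1975 (Tue); February 9, 1975 (Sun).
6 of the 8 holidays fall on weekdays; the rest are weekends and were already excluded.
Business days: 232 − 6 = 226.

226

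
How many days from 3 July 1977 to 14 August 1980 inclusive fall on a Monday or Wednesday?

3 July 1977 is a Sunday.
That's 1139 days from start to end, counting both.
1139 = 7 × 162 + 5, so there are 162 full weeks plus 5 extra days.
Each full week contributes 2 days from the set (Mon, Wed): 162 × 2 = 324.
The 5 extra days are Sunday, Monday, Tuesday, Wednesday, Thursday — 2 of them qualify.
Total: 324 + 2 = 326.

326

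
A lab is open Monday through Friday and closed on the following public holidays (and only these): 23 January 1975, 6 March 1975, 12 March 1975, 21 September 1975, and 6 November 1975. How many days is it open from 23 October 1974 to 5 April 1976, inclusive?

23 October 1974 is a Wednesday.
The range spans 531 days (inclusive of both endpoints).
531 = 7 × 75 + 6, so there are 75 full weeks plus 6 extra days.
Each full week contributes 5 weekdays (Mon–Fri): 75 × 5 = 375.
The 6 extra days are Wednesday, Thursday, Friday, Saturday, Sunday, Monday — 4 of them qualify.
Total: 375 + 4 = 379.
Holidays: 23 January 1975 (Thu); 6 March 1975 (Thu); 12 March 1975 (Wed); 21 September 1975 (Sun); 6 November 1975 (Thu).
4 of the 5 holidays fall on weekdays; the rest are weekends and were already excluded.
Business days: 379 − 4 = 375.

375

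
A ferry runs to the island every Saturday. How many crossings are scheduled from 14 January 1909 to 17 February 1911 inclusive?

109 Saturdays

14 January 1909 is a Thursday.
That's 765 days from start to end, counting both.
765 = 7 × 109 + 2, so there are 109 full weeks plus 2 extra days.
Each full week contributes one Saturday: 109 so far.
The 2 extra days are Thu, Fri — none qualify.
Total: 109 + 0 = 109.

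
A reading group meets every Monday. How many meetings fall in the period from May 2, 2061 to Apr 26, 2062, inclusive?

52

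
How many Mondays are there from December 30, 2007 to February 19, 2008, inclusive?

8

December 30, 2007 is a Sunday.
That's 52 days from start to end, counting both.
52 = 7 × 7 + 3, so there are 7 full weeks plus 3 extra days.
Each full week contributes one Monday: 7 so far.
The 3 extra days are Sunday, Monday, Tuesday — 1 of them qualifies.
Total: 7 + 1 = 8.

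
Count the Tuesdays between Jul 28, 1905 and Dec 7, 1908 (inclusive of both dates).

175

Jul 28, 1905 is a Friday.
The range spans 1229 days (inclusive of both endpoints).
1229 = 7 × 175 + 4, so there are 175 full weeks plus 4 extra days.
Each full week contributes one Tuesday: 175 so far.
The 4 extra days are Friday, Saturday, Sunday, Monday — none qualify.
Total: 175 + 0 = 175.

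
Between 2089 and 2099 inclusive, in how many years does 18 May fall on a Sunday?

Day of week of May 18 in each year:
2089: Wed, 2090: Thu, 2091: Fri, 2092: Sun ✓, 2093: Mon, 2094: Tue, 2095: Wed, 2096: Fri, 2097: Sat, 2098: Sun ✓, 2099: Mon
Sundays: 2092, 2098.

2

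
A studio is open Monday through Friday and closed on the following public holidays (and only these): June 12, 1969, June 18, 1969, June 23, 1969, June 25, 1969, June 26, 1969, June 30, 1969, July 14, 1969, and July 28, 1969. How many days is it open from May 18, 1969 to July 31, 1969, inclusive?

46 business days

May 18, 1969 is a Sunday.
The range spans 75 days (inclusive of both endpoints).
75 = 7 × 10 + 5, so there are 10 full weeks plus 5 extra days.
Each full week contributes 5 weekdays (Mon–Fri): 10 × 5 = 50.
The 5 extra days are Sunday, Monday, Tuesday, Wednesday, Thursday — 4 of them qualify.
Total: 50 + 4 = 54.
Holidays: June 12, 1969 (Thu); June 18, 1969 (Wed); June 23, 1969 (Mon); June 25, 1969 (Wed); June 26, 1969 (Thu); June 30, 1969 (Mon); July 14, 1969 (Mon); July 28, 1969 (Mon).
All 8 holidays fall on weekdays, so subtract 8.
Business days: 54 − 8 = 46.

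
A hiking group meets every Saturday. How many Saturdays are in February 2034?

1 February 2034 is a Wednesday.
That's 28 days from start to end, counting both.
28 = 7 × 4, so the span is exactly 4 full weeks.
Each full week contributes one Saturday: 4 so far.
Total: 4.

4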